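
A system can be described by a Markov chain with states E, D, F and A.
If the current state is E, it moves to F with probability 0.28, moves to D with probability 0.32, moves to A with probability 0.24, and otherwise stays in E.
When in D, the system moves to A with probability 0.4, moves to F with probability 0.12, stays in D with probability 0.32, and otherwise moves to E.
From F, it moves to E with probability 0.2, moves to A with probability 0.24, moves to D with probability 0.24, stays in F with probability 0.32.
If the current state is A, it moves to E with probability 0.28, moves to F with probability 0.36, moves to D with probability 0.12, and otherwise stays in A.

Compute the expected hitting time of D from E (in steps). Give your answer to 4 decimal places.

Let t(s) be the expected number of steps to first reach D from state s, with t(D) = 0. Conditioning on the first step:
t(E) = 1 + 0.16·t(E) + 0.28·t(F) + 0.24·t(A)
t(F) = 1 + 0.2·t(E) + 0.32·t(F) + 0.24·t(A)
t(A) = 1 + 0.28·t(E) + 0.36·t(F) + 0.24·t(A)
Solving: t(E) = 4.0475, t(F) = 4.3848, t(A) = 4.8840.
Expected steps from E to D: 4.0475.

4.0475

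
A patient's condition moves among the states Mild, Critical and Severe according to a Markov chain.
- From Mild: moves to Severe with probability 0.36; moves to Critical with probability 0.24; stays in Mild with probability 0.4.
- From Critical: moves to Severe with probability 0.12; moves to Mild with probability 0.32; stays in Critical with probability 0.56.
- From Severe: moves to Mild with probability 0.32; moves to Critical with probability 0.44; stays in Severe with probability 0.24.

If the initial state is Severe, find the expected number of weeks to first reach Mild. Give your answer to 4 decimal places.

Let t(s) be the expected number of weeks to first reach Mild from state s, with t(Mild) = 0. Conditioning on the first week:
t(Critical) = 1 + 0.56·t(Critical) + 0.12·t(Severe)
t(Severe) = 1 + 0.44·t(Critical) + 0.24·t(Severe)
Solving: t(Critical) = 3.1250, t(Severe) = 3.1250.
Expected weeks from Severe to Mild: 3.1250.

3.1250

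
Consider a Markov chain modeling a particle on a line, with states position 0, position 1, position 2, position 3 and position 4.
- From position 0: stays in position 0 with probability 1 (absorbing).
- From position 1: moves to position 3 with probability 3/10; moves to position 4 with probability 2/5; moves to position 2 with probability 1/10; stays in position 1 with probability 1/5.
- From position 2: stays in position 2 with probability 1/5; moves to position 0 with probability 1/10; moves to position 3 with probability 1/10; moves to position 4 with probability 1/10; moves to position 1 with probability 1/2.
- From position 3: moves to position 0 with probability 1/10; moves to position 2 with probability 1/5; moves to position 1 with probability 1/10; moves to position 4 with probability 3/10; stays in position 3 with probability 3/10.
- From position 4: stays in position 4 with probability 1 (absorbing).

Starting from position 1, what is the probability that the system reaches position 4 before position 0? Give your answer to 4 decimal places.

Let h(s) be the probability of absorption at position 4 starting from transient state s. Then h(position 4) = 1 and h(position 0) = 0. By first-step analysis:
h(position 1) = 0.2·h(position 1) + 0.1·h(position 2) + 0.3·h(position 3) + 0.4·1
h(position 2) = 0.1·0 + 0.5·h(position 1) + 0.2·h(position 2) + 0.1·h(position 3) + 0.1·1
h(position 3) = 0.1·0 + 0.1·h(position 1) + 0.2·h(position 2) + 0.3·h(position 3) + 0.3·1
Solving: h(position 1) = 0.8889, h(position 2) = 0.7778, h(position 3) = 0.7778.
Starting from position 1, the probability is 0.8889.

0.8889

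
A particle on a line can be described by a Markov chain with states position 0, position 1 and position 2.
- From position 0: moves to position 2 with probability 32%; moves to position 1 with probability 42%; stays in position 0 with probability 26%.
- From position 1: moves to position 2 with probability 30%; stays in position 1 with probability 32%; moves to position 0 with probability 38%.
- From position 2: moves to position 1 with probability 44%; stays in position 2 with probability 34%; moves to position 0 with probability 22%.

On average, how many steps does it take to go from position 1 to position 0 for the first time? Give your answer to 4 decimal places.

Let t(s) be the expected number of steps to first reach position 0 from state s, with t(position 0) = 0. Conditioning on the first step:
t(position 1) = 1 + 0.32·t(position 1) + 0.3·t(position 2)
t(position 2) = 1 + 0.44·t(position 1) + 0.34·t(position 2)
Solving: t(position 1) = 3.0303, t(position 2) = 3.5354.
Expected steps from position 1 to position 0: 3.0303.

3.0303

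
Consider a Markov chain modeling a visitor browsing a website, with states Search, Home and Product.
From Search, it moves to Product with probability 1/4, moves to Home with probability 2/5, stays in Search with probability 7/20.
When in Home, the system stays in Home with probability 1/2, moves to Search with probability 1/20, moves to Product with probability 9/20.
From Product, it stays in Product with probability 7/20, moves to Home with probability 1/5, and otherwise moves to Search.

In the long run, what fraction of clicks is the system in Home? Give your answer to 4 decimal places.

0.3647

Let the stationary distribution be π with π = πP and π_1 + π_2 + π_3 = 1.
π_1 = 0.35·π_1 + 0.05·π_2 + 0.45·π_3
π_2 = 0.4·π_1 + 0.5·π_2 + 0.2·π_3
Solving with the normalization constraint gives π = (0.2765, 0.3647, 0.3588).
So the stationary probability of Home is 0.3647.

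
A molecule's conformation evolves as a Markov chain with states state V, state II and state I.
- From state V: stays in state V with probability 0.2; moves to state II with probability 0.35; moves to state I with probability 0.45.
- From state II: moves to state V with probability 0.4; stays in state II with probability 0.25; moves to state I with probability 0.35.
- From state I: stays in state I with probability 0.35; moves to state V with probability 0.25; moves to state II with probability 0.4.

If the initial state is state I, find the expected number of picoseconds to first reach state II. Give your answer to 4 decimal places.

Let t(s) be the expected number of picoseconds to first reach state II from state s, with t(state II) = 0. Conditioning on the first picosecond:
t(state V) = 1 + 0.2·t(state V) + 0.45·t(state I)
t(state I) = 1 + 0.25·t(state V) + 0.35·t(state I)
Solving: t(state V) = 2.6994, t(state I) = 2.5767.
Expected picoseconds from state I to state II: 2.5767.

2.5767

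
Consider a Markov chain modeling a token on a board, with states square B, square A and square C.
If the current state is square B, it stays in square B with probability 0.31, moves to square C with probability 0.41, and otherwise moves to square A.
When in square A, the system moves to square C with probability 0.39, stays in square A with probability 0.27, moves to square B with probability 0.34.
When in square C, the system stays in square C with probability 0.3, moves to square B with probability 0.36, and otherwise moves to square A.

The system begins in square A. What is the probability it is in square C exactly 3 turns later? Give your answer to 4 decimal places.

0.3642

Propagate the distribution vector 3 turns from square A.
After 0 turns: (0.0000, 1.0000, 0.0000)
After 1 turn: (0.3400, 0.2700, 0.3900)
After 2 turns: (0.3376, 0.3007, 0.3617)
After 3 turns: (0.3371, 0.2987, 0.3642)
P(in square C after 3 turns) = 0.3642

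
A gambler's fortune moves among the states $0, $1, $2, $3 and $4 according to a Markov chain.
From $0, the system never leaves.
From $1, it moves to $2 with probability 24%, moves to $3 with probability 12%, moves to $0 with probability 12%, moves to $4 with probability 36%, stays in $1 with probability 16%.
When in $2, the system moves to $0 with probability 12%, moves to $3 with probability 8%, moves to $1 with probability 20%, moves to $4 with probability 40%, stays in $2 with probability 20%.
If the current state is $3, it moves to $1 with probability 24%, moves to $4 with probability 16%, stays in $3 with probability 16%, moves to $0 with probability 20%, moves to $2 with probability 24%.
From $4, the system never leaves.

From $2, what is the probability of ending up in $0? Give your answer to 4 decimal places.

0.2569

Let h(s) be the probability of absorption at $0 starting from transient state s. Then h($0) = 1 and h($4) = 0. By first-step analysis:
h($1) = 0.12·1 + 0.16·h($1) + 0.24·h($2) + 0.12·h($3) + 0.36·0
h($2) = 0.12·1 + 0.2·h($1) + 0.2·h($2) + 0.08·h($3) + 0.4·0
h($3) = 0.2·1 + 0.24·h($1) + 0.24·h($2) + 0.16·h($3) + 0.16·0
Solving: h($1) = 0.2718, h($2) = 0.2569, h($3) = 0.3892.
Starting from $2, the probability is 0.2569.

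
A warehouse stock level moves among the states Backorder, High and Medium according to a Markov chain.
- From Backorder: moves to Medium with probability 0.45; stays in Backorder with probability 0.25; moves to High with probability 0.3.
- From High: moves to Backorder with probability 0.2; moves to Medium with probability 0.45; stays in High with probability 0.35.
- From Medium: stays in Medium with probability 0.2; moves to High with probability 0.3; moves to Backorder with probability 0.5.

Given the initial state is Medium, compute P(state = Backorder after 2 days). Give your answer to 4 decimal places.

Sum over the intermediate state after 1 day:
P = P(Medium→Backorder)·P(Backorder→Backorder) + P(Medium→High)·P(High→Backorder) + P(Medium→Medium)·P(Medium→Backorder)
  = 0.5×0.25 + 0.3×0.2 + 0.2×0.5
  = 0.1250 + 0.0600 + 0.1000 = 0.2850

0.2850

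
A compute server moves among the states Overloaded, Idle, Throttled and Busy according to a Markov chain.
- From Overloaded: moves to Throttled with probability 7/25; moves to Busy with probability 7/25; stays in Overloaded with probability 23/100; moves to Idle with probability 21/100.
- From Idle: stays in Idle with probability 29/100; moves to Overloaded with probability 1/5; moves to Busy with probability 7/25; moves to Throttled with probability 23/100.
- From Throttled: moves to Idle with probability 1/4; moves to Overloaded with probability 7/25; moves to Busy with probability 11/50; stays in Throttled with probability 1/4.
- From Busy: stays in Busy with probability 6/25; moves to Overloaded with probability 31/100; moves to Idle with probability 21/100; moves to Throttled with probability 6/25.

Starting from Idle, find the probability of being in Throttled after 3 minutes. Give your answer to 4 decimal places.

Propagate the distribution vector 3 minutes from Idle.
After 0 minutes: (0.0000, 1.0000, 0.0000, 0.0000)
After 1 minute: (0.2000, 0.2900, 0.2300, 0.2800)
After 2 minutes: (0.2552, 0.2424, 0.2474, 0.2550)
After 3 minutes: (0.2555, 0.2393, 0.2503, 0.2550)
P(in Throttled after 3 minutes) = 0.2503

0.2503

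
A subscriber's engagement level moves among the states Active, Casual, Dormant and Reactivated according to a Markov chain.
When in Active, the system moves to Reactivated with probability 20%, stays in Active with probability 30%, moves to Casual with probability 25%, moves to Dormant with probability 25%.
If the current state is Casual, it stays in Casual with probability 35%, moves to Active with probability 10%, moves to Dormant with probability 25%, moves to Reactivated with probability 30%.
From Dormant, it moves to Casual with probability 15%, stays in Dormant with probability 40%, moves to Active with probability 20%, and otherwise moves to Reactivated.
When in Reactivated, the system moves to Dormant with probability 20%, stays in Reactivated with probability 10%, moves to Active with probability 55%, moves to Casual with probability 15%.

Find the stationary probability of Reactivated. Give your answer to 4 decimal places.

Let the stationary distribution be π with π = πP and π_1 + π_2 + π_3 + π_4 = 1.
π_1 = 0.3·π_1 + 0.1·π_2 + 0.2·π_3 + 0.55·π_4
π_2 = 0.25·π_1 + 0.35·π_2 + 0.15·π_3 + 0.15·π_4
π_3 = 0.25·π_1 + 0.25·π_2 + 0.4·π_3 + 0.2·π_4
Solving with the normalization constraint gives π = (0.2810, 0.2226, 0.2815, 0.2149).
So the stationary probability of Reactivated is 0.2149.

0.2149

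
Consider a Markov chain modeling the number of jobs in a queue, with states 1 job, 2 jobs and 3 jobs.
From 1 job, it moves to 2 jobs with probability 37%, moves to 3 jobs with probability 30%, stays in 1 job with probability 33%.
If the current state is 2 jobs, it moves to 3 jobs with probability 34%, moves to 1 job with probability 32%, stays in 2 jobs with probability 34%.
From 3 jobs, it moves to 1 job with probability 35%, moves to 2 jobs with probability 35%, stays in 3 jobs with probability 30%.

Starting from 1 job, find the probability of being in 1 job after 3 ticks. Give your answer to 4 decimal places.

0.3328

Propagate the distribution vector 3 ticks from 1 job.
After 0 ticks: (1.0000, 0.0000, 0.0000)
After 1 tick: (0.3300, 0.3700, 0.3000)
After 2 ticks: (0.3323, 0.3529, 0.3148)
After 3 ticks: (0.3328, 0.3531, 0.3141)
P(in 1 job after 3 ticks) = 0.3328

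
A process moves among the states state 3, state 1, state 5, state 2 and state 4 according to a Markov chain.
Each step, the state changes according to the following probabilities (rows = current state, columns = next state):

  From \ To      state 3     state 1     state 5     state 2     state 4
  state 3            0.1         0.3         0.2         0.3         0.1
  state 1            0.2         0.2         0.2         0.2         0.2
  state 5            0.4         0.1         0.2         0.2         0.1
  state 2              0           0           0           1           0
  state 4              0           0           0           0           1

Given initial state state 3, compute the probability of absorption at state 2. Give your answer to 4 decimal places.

0.6746

Let h(s) be the probability of absorption at state 2 starting from transient state s. Then h(state 2) = 1 and h(state 4) = 0. By first-step analysis:
h(state 3) = 0.1·h(state 3) + 0.3·h(state 1) + 0.2·h(state 5) + 0.3·1 + 0.1·0
h(state 1) = 0.2·h(state 3) + 0.2·h(state 1) + 0.2·h(state 5) + 0.2·1 + 0.2·0
h(state 5) = 0.4·h(state 3) + 0.1·h(state 1) + 0.2·h(state 5) + 0.2·1 + 0.1·0
Solving: h(state 3) = 0.6746, h(state 1) = 0.5837, h(state 5) = 0.6603.
Starting from state 3, the probability is 0.6746.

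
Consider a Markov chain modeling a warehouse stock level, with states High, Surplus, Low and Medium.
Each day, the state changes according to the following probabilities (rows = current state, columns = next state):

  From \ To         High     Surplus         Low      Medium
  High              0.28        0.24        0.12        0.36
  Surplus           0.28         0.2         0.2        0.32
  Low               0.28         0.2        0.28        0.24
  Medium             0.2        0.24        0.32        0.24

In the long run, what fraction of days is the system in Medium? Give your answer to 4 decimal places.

Let the stationary distribution be π with π = πP and π_1 + π_2 + π_3 + π_4 = 1.
π_1 = 0.28·π_1 + 0.28·π_2 + 0.28·π_3 + 0.2·π_4
π_2 = 0.24·π_1 + 0.2·π_2 + 0.2·π_3 + 0.24·π_4
π_3 = 0.12·π_1 + 0.2·π_2 + 0.28·π_3 + 0.32·π_4
Solving with the normalization constraint gives π = (0.2569, 0.2218, 0.2327, 0.2886).
So the stationary probability of Medium is 0.2886.

0.2886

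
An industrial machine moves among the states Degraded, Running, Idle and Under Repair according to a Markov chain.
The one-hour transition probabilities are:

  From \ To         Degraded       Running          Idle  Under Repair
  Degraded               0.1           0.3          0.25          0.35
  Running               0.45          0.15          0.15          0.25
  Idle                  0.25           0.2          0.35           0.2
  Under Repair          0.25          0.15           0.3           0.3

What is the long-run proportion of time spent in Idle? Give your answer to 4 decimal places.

Let the stationary distribution be π with π = πP and π_1 + π_2 + π_3 + π_4 = 1.
π_1 = 0.1·π_1 + 0.45·π_2 + 0.25·π_3 + 0.25·π_4
π_2 = 0.3·π_1 + 0.15·π_2 + 0.2·π_3 + 0.15·π_4
π_3 = 0.25·π_1 + 0.15·π_2 + 0.35·π_3 + 0.3·π_4
Solving with the normalization constraint gives π = (0.2524, 0.2014, 0.2707, 0.2755).
So the stationary probability of Idle is 0.2707.

0.2707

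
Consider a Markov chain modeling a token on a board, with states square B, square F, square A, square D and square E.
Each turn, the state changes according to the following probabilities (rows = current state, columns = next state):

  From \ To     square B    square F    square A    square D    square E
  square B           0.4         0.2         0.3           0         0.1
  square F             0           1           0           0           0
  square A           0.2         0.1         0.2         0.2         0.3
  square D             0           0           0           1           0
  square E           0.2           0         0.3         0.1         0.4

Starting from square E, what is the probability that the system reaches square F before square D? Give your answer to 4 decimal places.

Let h(s) be the probability of absorption at square F starting from transient state s. Then h(square F) = 1 and h(square D) = 0. By first-step analysis:
h(square B) = 0.4·h(square B) + 0.2·1 + 0.3·h(square A) + 0.1·h(square E)
h(square A) = 0.2·h(square B) + 0.1·1 + 0.2·h(square A) + 0.2·0 + 0.3·h(square E)
h(square E) = 0.2·h(square B) + 0.3·h(square A) + 0.1·0 + 0.4·h(square E)
Solving: h(square B) = 0.6266, h(square A) = 0.4430, h(square E) = 0.4304.
Starting from square E, the probability is 0.4304.

0.4304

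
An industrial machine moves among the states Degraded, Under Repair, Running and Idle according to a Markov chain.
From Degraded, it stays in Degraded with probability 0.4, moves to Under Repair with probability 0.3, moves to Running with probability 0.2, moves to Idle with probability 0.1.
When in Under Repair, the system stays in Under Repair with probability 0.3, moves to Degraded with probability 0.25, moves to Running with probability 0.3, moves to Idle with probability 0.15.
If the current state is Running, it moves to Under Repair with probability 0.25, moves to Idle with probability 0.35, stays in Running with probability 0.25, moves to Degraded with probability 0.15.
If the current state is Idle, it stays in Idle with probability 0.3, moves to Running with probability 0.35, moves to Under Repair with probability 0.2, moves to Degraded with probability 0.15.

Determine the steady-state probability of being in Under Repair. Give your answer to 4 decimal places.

Let the stationary distribution be π with π = πP and π_1 + π_2 + π_3 + π_4 = 1.
π_1 = 0.4·π_1 + 0.25·π_2 + 0.15·π_3 + 0.15·π_4
π_2 = 0.3·π_1 + 0.3·π_2 + 0.25·π_3 + 0.2·π_4
π_3 = 0.2·π_1 + 0.3·π_2 + 0.25·π_3 + 0.35·π_4
Solving with the normalization constraint gives π = (0.2351, 0.2636, 0.2741, 0.2271).
So the stationary probability of Under Repair is 0.2636.

0.2636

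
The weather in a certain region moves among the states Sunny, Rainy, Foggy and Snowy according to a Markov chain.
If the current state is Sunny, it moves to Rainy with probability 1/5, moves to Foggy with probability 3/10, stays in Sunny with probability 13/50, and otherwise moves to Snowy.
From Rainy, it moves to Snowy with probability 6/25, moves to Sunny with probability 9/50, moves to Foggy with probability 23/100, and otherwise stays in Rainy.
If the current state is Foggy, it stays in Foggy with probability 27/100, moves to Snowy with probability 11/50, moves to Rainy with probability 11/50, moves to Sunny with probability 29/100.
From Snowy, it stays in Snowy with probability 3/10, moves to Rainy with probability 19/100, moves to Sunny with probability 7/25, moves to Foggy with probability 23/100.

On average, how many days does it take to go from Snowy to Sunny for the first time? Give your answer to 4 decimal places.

Let t(s) be the expected number of days to first reach Sunny from state s, with t(Sunny) = 0. Conditioning on the first day:
t(Rainy) = 1 + 0.35·t(Rainy) + 0.23·t(Foggy) + 0.24·t(Snowy)
t(Foggy) = 1 + 0.22·t(Rainy) + 0.27·t(Foggy) + 0.22·t(Snowy)
t(Snowy) = 1 + 0.19·t(Rainy) + 0.23·t(Foggy) + 0.3·t(Snowy)
Solving: t(Rainy) = 4.3220, t(Foggy) = 3.8363, t(Snowy) = 3.8622.
Expected days from Snowy to Sunny: 3.8622.

3.8622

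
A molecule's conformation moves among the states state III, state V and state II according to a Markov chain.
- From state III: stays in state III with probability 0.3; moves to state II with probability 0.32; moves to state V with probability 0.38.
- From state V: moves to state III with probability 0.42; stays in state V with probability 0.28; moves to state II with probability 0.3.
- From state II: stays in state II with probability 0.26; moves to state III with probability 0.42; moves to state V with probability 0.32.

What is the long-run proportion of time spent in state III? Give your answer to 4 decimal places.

Let the stationary distribution be π with π = πP and π_1 + π_2 + π_3 = 1.
π_1 = 0.3·π_1 + 0.42·π_2 + 0.42·π_3
π_2 = 0.38·π_1 + 0.28·π_2 + 0.32·π_3
Solving with the normalization constraint gives π = (0.3750, 0.3293, 0.2957).
So the stationary probability of state III is 0.3750.

0.3750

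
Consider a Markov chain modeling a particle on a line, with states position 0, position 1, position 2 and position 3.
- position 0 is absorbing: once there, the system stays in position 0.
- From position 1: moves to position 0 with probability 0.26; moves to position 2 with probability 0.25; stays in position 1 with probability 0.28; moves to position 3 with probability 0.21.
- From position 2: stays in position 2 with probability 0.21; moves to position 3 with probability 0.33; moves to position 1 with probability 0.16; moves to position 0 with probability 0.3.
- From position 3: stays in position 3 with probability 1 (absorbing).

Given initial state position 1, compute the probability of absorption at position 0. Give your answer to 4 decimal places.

0.5303

Let h(s) be the probability of absorption at position 0 starting from transient state s. Then h(position 0) = 1 and h(position 3) = 0. By first-step analysis:
h(position 1) = 0.26·1 + 0.28·h(position 1) + 0.25·h(position 2) + 0.21·0
h(position 2) = 0.3·1 + 0.16·h(position 1) + 0.21·h(position 2) + 0.33·0
Solving: h(position 1) = 0.5303, h(position 2) = 0.4871.
Starting from position 1, the probability is 0.5303.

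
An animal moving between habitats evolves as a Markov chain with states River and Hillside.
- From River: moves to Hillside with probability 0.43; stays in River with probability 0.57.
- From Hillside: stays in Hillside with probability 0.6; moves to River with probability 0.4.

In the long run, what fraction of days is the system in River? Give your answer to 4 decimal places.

Let the stationary distribution be π with π = πP and π_1 + π_2 = 1.
π_1 = 0.57·π_1 + 0.4·π_2
Solving with the normalization constraint gives π = (0.4819, 0.5181).
So the stationary probability of River is 0.4819.

0.4819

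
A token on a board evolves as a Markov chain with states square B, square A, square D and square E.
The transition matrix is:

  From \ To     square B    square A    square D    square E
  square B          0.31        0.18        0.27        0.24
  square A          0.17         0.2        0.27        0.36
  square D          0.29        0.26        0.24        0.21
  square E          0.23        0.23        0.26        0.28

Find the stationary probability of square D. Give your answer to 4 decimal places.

0.2595

Let the stationary distribution be π with π = πP and π_1 + π_2 + π_3 + π_4 = 1.
π_1 = 0.31·π_1 + 0.17·π_2 + 0.29·π_3 + 0.23·π_4
π_2 = 0.18·π_1 + 0.2·π_2 + 0.26·π_3 + 0.23·π_4
π_3 = 0.27·π_1 + 0.27·π_2 + 0.24·π_3 + 0.26·π_4
Solving with the normalization constraint gives π = (0.2527, 0.2186, 0.2595, 0.2692).
So the stationary probability of square D is 0.2595.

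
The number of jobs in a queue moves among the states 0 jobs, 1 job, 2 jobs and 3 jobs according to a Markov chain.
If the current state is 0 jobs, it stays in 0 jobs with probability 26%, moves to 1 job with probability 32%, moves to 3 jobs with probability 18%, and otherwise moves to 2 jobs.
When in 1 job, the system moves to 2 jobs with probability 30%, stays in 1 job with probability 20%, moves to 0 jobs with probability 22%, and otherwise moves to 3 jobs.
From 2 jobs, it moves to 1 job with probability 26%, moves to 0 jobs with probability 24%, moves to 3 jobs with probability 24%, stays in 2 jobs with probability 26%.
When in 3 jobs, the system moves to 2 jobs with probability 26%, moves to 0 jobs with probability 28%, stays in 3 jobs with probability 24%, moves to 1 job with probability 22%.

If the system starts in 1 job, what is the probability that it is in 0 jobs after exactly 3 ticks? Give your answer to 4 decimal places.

0.2494

Propagate the distribution vector 3 ticks from 1 job.
After 0 ticks: (0.0000, 1.0000, 0.0000, 0.0000)
After 1 tick: (0.2200, 0.2000, 0.3000, 0.2800)
After 2 ticks: (0.2516, 0.2500, 0.2636, 0.2348)
After 3 ticks: (0.2494, 0.2507, 0.2650, 0.2349)
P(in 0 jobs after 3 ticks) = 0.2494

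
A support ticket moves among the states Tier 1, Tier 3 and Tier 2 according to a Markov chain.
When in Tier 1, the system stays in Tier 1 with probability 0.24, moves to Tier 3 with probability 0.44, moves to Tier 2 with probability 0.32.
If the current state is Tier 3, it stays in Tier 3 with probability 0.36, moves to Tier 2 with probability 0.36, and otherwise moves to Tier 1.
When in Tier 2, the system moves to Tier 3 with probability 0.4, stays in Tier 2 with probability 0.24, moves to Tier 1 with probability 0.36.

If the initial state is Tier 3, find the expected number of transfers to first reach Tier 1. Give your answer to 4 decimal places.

Let t(s) be the expected number of transfers to first reach Tier 1 from state s, with t(Tier 1) = 0. Conditioning on the first transfer:
t(Tier 3) = 1 + 0.36·t(Tier 3) + 0.36·t(Tier 2)
t(Tier 2) = 1 + 0.4·t(Tier 3) + 0.24·t(Tier 2)
Solving: t(Tier 3) = 3.2710, t(Tier 2) = 3.0374.
Expected transfers from Tier 3 to Tier 1: 3.2710.

3.2710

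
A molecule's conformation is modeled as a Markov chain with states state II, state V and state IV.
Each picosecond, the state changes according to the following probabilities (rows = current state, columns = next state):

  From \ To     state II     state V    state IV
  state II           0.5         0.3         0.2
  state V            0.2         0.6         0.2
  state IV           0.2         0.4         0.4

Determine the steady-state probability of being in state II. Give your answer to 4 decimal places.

Let the stationary distribution be π with π = πP and π_1 + π_2 + π_3 = 1.
π_1 = 0.5·π_1 + 0.2·π_2 + 0.2·π_3
π_2 = 0.3·π_1 + 0.6·π_2 + 0.4·π_3
Solving with the normalization constraint gives π = (0.2857, 0.4643, 0.2500).
So the stationary probability of state II is 0.2857.

0.2857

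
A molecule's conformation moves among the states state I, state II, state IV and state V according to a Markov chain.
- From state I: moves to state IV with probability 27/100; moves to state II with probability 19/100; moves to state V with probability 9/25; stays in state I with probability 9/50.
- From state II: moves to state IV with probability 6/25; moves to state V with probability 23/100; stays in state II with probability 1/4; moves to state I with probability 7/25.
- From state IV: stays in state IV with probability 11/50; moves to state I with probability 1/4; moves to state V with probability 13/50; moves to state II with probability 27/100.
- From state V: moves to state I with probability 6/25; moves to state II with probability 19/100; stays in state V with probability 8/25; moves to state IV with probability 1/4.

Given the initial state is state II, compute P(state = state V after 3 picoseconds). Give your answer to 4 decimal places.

Propagate the distribution vector 3 picoseconds from state II.
After 0 picoseconds: (0.0000, 1.0000, 0.0000, 0.0000)
After 1 picosecond: (0.2800, 0.2500, 0.2400, 0.2300)
After 2 picoseconds: (0.2356, 0.2242, 0.2459, 0.2943)
After 3 picoseconds: (0.2373, 0.2231, 0.2451, 0.2945)
P(in state V after 3 picoseconds) = 0.2945

0.2945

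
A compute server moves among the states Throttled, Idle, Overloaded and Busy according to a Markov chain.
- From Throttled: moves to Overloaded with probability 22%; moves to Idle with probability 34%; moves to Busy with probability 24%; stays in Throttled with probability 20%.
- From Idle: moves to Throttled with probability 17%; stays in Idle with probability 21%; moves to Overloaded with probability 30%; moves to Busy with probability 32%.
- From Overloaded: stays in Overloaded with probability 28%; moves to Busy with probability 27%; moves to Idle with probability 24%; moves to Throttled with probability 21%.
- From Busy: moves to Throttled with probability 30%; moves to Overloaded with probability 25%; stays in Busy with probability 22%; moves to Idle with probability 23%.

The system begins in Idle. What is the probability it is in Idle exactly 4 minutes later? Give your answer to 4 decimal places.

0.2519

Propagate the distribution vector 4 minutes from Idle.
After 0 minutes: (0.0000, 1.0000, 0.0000, 0.0000)
After 1 minute: (0.1700, 0.2100, 0.3000, 0.3200)
After 2 minutes: (0.2287, 0.2475, 0.2644, 0.2594)
After 3 minutes: (0.2212, 0.2529, 0.2634, 0.2625)
After 4 minutes: (0.2213, 0.2519, 0.2639, 0.2629)
P(in Idle after 4 minutes) = 0.2519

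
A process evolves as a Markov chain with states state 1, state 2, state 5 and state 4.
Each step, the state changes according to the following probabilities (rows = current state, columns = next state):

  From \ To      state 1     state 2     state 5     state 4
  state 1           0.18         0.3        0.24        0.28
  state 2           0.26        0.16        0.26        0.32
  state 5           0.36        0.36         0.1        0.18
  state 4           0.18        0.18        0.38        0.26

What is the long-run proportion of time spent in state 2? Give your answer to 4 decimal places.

Let the stationary distribution be π with π = πP and π_1 + π_2 + π_3 + π_4 = 1.
π_1 = 0.18·π_1 + 0.26·π_2 + 0.36·π_3 + 0.18·π_4
π_2 = 0.3·π_1 + 0.16·π_2 + 0.36·π_3 + 0.18·π_4
π_3 = 0.24·π_1 + 0.26·π_2 + 0.1·π_3 + 0.38·π_4
Solving with the normalization constraint gives π = (0.2443, 0.2488, 0.2468, 0.2601).
So the stationary probability of state 2 is 0.2488.

0.2488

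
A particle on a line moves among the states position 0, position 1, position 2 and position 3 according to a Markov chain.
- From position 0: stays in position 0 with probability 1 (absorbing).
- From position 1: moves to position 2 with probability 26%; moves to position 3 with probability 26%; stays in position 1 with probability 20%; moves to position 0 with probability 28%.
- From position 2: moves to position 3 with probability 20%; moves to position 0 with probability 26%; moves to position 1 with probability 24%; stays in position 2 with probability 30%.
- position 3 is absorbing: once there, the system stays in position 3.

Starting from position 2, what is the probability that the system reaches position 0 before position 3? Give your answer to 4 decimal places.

0.5531

Let h(s) be the probability of absorption at position 0 starting from transient state s. Then h(position 0) = 1 and h(position 3) = 0. By first-step analysis:
h(position 1) = 0.28·1 + 0.2·h(position 1) + 0.26·h(position 2) + 0.26·0
h(position 2) = 0.26·1 + 0.24·h(position 1) + 0.3·h(position 2) + 0.2·0
Solving: h(position 1) = 0.5297, h(position 2) = 0.5531.
Starting from position 2, the probability is 0.5531.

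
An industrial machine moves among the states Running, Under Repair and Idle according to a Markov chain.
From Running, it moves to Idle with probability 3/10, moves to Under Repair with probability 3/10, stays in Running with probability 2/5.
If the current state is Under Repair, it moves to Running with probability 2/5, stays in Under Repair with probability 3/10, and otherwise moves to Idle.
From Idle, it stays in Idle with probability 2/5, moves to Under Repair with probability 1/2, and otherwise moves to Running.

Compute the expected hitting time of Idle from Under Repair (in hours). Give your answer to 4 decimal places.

Let t(s) be the expected number of hours to first reach Idle from state s, with t(Idle) = 0. Conditioning on the first hour:
t(Running) = 1 + 0.4·t(Running) + 0.3·t(Under Repair)
t(Under Repair) = 1 + 0.4·t(Running) + 0.3·t(Under Repair)
Solving: t(Running) = 3.3333, t(Under Repair) = 3.3333.
Expected hours from Under Repair to Idle: 3.3333.

3.3333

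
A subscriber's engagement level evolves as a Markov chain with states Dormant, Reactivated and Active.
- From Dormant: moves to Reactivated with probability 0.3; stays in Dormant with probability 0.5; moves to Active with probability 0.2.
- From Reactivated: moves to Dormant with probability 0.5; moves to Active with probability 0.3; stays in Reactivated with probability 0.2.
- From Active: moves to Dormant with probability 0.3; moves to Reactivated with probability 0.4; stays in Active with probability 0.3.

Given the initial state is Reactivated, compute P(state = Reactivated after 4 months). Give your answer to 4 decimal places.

0.2962

Propagate the distribution vector 4 months from Reactivated.
After 0 months: (0.0000, 1.0000, 0.0000)
After 1 month: (0.5000, 0.2000, 0.3000)
After 2 months: (0.4400, 0.3100, 0.2500)
After 3 months: (0.4500, 0.2940, 0.2560)
After 4 months: (0.4488, 0.2962, 0.2550)
P(in Reactivated after 4 months) = 0.2962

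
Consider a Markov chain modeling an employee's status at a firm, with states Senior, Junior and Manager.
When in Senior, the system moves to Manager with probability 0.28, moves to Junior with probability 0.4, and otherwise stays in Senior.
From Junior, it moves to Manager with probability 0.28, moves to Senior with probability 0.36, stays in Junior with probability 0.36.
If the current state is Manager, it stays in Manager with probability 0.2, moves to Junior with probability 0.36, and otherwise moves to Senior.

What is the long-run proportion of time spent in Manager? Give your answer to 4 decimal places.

Let the stationary distribution be π with π = πP and π_1 + π_2 + π_3 = 1.
π_1 = 0.32·π_1 + 0.36·π_2 + 0.44·π_3
π_2 = 0.4·π_1 + 0.36·π_2 + 0.36·π_3
Solving with the normalization constraint gives π = (0.3661, 0.3746, 0.2593).
So the stationary probability of Manager is 0.2593.

0.2593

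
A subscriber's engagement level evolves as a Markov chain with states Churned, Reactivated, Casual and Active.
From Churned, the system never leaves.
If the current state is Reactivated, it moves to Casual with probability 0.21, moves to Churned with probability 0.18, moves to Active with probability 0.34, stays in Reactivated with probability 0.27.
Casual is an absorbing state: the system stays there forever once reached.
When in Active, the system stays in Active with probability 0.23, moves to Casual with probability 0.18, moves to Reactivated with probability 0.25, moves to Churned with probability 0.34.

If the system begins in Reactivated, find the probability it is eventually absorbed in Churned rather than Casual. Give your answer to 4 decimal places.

0.5328

Let h(s) be the probability of absorption at Churned starting from transient state s. Then h(Churned) = 1 and h(Casual) = 0. By first-step analysis:
h(Reactivated) = 0.18·1 + 0.27·h(Reactivated) + 0.21·0 + 0.34·h(Active)
h(Active) = 0.34·1 + 0.25·h(Reactivated) + 0.18·0 + 0.23·h(Active)
Solving: h(Reactivated) = 0.5328, h(Active) = 0.6145.
Starting from Reactivated, the probability is 0.5328.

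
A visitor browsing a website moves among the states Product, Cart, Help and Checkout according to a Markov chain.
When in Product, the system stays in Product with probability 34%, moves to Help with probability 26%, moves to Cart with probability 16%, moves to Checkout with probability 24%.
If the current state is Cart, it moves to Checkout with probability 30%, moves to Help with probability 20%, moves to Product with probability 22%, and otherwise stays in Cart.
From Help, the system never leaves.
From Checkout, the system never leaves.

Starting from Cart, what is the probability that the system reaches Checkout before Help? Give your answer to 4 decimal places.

Let h(s) be the probability of absorption at Checkout starting from transient state s. Then h(Checkout) = 1 and h(Help) = 0. By first-step analysis:
h(Product) = 0.34·h(Product) + 0.16·h(Cart) + 0.26·0 + 0.24·1
h(Cart) = 0.22·h(Product) + 0.28·h(Cart) + 0.2·0 + 0.3·1
Solving: h(Product) = 0.5018, h(Cart) = 0.5700.
Starting from Cart, the probability is 0.5700.

0.5700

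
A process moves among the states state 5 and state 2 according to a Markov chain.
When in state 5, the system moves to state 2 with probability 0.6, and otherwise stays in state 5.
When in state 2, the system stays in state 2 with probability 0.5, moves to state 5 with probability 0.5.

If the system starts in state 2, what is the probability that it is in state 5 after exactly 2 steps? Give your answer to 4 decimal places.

Sum over the intermediate state after 1 step:
P = P(state 2→state 5)·P(state 5→state 5) + P(state 2→state 2)·P(state 2→state 5)
  = 0.5×0.4 + 0.5×0.5
  = 0.2000 + 0.2500 = 0.4500

0.4500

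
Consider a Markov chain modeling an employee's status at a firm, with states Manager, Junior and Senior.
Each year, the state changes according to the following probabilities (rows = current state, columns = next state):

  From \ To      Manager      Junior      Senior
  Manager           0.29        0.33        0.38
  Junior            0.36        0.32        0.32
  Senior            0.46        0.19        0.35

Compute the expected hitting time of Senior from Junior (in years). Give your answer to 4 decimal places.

2.9396

Let t(s) be the expected number of years to first reach Senior from state s, with t(Senior) = 0. Conditioning on the first year:
t(Manager) = 1 + 0.29·t(Manager) + 0.33·t(Junior)
t(Junior) = 1 + 0.36·t(Manager) + 0.32·t(Junior)
Solving: t(Manager) = 2.7747, t(Junior) = 2.9396.
Expected years from Junior to Senior: 2.9396.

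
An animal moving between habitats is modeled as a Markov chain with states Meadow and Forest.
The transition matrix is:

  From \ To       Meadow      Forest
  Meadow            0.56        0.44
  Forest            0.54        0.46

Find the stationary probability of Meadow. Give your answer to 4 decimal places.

Let the stationary distribution be π with π = πP and π_1 + π_2 = 1.
π_1 = 0.56·π_1 + 0.54·π_2
Solving with the normalization constraint gives π = (0.5510, 0.4490).
So the stationary probability of Meadow is 0.5510.

0.5510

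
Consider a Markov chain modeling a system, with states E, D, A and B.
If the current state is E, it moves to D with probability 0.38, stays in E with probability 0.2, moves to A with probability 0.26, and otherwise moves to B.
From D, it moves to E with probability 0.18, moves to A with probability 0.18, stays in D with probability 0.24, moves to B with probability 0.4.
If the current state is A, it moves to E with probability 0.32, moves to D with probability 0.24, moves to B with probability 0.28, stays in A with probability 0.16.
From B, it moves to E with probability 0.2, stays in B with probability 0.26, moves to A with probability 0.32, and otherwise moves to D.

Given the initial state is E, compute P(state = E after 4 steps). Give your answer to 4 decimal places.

0.2229

Propagate the distribution vector 4 steps from E.
After 0 steps: (1.0000, 0.0000, 0.0000, 0.0000)
After 1 step: (0.2000, 0.3800, 0.2600, 0.1600)
After 2 steps: (0.2236, 0.2648, 0.2132, 0.2984)
After 3 steps: (0.2203, 0.2653, 0.2354, 0.2790)
After 4 steps: (0.2229, 0.2653, 0.2320, 0.2798)
P(in E after 4 steps) = 0.2229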